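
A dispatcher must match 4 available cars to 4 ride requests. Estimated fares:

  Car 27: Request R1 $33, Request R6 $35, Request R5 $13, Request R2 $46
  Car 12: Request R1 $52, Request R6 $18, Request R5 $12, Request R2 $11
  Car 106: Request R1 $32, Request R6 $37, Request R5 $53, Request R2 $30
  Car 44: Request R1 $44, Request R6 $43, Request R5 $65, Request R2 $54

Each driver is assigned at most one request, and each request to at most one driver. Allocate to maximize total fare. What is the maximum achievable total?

Optimal: Car 27→Request R2 ($46), Car 12→Request R1 ($52), Car 106→Request R6 ($37), Car 44→Request R5 ($65) — total 46+52+37+65 = $200.
Column-greedy (each request in turn goes to its best remaining driver) gives $194, worse by 6.
Next-best assignment: Car 27→Request R6, Car 12→Request R1, Car 106→Request R5, Car 44→Request R2 = $194.

Max total: $200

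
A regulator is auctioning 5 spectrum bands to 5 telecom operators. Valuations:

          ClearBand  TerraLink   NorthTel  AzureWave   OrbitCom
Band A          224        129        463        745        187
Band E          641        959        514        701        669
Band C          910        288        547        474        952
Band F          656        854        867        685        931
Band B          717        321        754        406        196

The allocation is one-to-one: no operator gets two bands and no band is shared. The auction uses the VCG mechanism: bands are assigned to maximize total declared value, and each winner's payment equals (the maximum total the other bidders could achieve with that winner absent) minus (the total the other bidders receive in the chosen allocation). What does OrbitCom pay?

Efficient allocation: ClearBand→Band C ($910M), TerraLink→Band E ($959M), NorthTel→Band B ($754M), AzureWave→Band A ($745M), OrbitCom→Band F ($931M); total welfare W = $4299M.
OrbitCom receives Band F at value $931M, so the others get W − 931 = $3368M.
Without OrbitCom: best allocation of the remaining 4 bidders over all 5 bands is ClearBand→Band C ($910M), TerraLink→Band E ($959M), NorthTel→Band F ($867M), AzureWave→Band A ($745M), total $3481M.
VCG payment = (others' best without OrbitCom) − (others' welfare with OrbitCom) = 3481 − 3368 = $113M.

OrbitCom pays $113M.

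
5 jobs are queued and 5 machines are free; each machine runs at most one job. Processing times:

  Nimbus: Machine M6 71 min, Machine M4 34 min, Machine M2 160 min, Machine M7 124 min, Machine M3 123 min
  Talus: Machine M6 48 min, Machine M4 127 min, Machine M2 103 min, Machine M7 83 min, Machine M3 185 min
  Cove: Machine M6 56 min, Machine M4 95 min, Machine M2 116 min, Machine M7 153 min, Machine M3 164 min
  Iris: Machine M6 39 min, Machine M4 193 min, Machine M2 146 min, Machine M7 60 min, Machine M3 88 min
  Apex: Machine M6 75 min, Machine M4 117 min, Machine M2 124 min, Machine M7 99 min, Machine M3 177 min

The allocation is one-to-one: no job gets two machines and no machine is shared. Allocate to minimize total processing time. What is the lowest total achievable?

Optimal: Nimbus→Machine M4 (34 min), Talus→Machine M2 (103 min), Cove→Machine M6 (56 min), Iris→Machine M3 (88 min), Apex→Machine M7 (99 min) — total 34+103+56+88+99 = 380 min.
Min-entry greedy (repeatedly take the single cheapest remaining cell) gives 449 min, worse by 69.
Swapping Apex↔Iris (Apex→Machine M3 177 min, Iris→Machine M7 60 min) adds 50.

Min total: 380 min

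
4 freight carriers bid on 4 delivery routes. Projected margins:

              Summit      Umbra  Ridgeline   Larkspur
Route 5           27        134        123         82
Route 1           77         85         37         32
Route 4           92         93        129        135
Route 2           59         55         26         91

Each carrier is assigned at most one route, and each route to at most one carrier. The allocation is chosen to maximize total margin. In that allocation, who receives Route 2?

Optimal: Summit→Route 1 ($77k), Umbra→Route 5 ($134k), Ridgeline→Route 4 ($129k), Larkspur→Route 2 ($91k) — total 77+134+129+91 = $431k.
Row-greedy (each carrier in turn takes its best remaining route) gives $354k, worse by 77.
Next-best assignment: Summit→Route 2, Umbra→Route 1, Ridgeline→Route 5, Larkspur→Route 4 = $402k.
Swapping Summit↔Ridgeline (Summit→Route 4 $92k, Ridgeline→Route 1 $37k) loses 77.
Checked against all permutations: $431k is optimal.
Larkspur's own top route is Route 4 ($135k), but forcing Larkspur→Route 4 and reassigning the rest optimally gives only $402k — worse by 29.

Larkspur receives Route 2.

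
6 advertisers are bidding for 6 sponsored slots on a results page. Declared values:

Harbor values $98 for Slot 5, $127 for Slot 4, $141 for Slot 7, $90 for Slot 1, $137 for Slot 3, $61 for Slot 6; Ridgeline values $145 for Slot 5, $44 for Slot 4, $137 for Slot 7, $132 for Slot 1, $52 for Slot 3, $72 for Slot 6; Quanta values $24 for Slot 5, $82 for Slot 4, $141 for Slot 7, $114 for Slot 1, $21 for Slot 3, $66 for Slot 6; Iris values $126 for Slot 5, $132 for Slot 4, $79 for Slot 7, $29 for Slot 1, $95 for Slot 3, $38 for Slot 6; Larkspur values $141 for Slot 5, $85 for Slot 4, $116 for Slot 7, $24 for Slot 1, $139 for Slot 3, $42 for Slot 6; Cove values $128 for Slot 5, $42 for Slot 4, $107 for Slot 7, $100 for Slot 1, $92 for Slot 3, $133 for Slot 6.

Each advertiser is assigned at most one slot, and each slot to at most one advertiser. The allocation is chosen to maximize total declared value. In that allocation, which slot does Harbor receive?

This is the linear assignment problem.
Optimal: Harbor→Slot 3 ($137), Ridgeline→Slot 1 ($132), Quanta→Slot 7 ($141), Iris→Slot 4 ($132), Larkspur→Slot 5 ($141), Cove→Slot 6 ($133) — total 137+132+141+132+141+133 = $816.
Row-greedy (each advertiser in turn takes its best remaining slot) gives $804, worse by 12.
Next-best assignment: Harbor→Slot 7, Ridgeline→Slot 5, Quanta→Slot 1, Iris→Slot 4, Larkspur→Slot 3, Cove→Slot 6 = $804.
Swapping Harbor↔Cove (Harbor→Slot 6 $61, Cove→Slot 3 $92) loses 117.
Harbor's own top slot is Slot 7 ($141), but forcing Harbor→Slot 7 and reassigning the rest optimally gives only $804 — worse by 12.

Harbor receives Slot 3.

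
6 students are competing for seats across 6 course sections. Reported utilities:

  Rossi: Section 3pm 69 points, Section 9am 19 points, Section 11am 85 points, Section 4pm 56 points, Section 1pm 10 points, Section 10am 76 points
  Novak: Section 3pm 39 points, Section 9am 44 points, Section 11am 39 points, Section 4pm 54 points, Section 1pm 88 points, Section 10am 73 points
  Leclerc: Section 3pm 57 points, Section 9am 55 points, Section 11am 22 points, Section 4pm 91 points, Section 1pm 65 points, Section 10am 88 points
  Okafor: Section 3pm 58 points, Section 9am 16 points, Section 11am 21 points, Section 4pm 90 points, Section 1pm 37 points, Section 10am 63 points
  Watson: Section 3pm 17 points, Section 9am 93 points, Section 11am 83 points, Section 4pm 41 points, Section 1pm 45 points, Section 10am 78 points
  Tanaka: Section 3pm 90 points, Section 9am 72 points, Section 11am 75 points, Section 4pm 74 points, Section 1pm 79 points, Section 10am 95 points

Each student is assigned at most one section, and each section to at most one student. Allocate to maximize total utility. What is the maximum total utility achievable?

Optimal: Rossi→Section 11am (85 points), Novak→Section 1pm (88 points), Leclerc→Section 10am (88 points), Okafor→Section 4pm (90 points), Watson→Section 9am (93 points), Tanaka→Section 3pm (90 points) — total 85+88+88+90+93+90 = 534 points.
Row-greedy (each student in turn takes its best remaining section) gives 510 points, worse by 24.
Swapping Watson↔Okafor (Watson→Section 4pm 41 points, Okafor→Section 9am 16 points) loses 126.

Max total: 534 points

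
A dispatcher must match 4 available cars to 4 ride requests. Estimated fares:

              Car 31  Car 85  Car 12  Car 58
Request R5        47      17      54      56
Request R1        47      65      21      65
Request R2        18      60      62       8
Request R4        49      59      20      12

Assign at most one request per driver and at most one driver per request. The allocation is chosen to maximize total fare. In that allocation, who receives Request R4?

Car 85 receives Request R4.

This is the linear assignment problem.
Optimal: Car 31→Request R5 ($47), Car 85→Request R4 ($59), Car 12→Request R2 ($62), Car 58→Request R1 ($65) — total 47+59+62+65 = $233.
No other one-to-one assignment exceeds $233.
Car 85's own top request is Request R1 ($65), but forcing Car 85→Request R1 and reassigning the rest optimally gives only $232 — worse by 1.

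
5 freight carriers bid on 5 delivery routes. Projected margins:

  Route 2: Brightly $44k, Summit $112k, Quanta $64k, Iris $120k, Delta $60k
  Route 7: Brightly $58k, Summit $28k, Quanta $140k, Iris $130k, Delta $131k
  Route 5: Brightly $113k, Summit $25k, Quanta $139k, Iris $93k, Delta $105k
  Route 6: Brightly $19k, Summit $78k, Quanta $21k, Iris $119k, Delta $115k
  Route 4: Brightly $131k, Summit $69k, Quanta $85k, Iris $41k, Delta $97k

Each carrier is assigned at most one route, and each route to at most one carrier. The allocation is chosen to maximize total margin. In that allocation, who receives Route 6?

Iris receives Route 6.

Optimal: Brightly→Route 4 ($131k), Summit→Route 2 ($112k), Quanta→Route 5 ($139k), Iris→Route 6 ($119k), Delta→Route 7 ($131k) — total 131+112+139+119+131 = $632k.
Row-greedy (each carrier in turn takes its best remaining route) gives $607k, worse by 25.
Next-best assignment: Brightly→Route 4, Summit→Route 2, Quanta→Route 5, Iris→Route 7, Delta→Route 6 = $627k.
Swapping Summit↔Iris (Summit→Route 6 $78k, Iris→Route 2 $120k) loses 33.
Checked against all permutations: $632k is optimal.
Iris's own top route is Route 7 ($130k), but forcing Iris→Route 7 and reassigning the rest optimally gives only $627k — worse by 5.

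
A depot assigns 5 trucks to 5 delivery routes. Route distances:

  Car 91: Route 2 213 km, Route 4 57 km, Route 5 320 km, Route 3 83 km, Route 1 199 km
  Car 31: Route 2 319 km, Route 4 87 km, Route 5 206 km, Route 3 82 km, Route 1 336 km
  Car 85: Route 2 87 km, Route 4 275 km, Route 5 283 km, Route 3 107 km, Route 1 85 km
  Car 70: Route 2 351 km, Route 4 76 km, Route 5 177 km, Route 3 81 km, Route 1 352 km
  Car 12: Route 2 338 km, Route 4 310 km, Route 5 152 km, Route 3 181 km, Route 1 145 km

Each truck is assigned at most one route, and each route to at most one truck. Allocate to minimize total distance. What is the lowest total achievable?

Optimal: Car 91→Route 4 (57 km), Car 31→Route 3 (82 km), Car 85→Route 2 (87 km), Car 70→Route 5 (177 km), Car 12→Route 1 (145 km) — total 57+82+87+177+145 = 548 km.
Swapping Car 70↔Car 91 (Car 70→Route 4 76 km, Car 91→Route 5 320 km) adds 162.

Minimum total: 548 km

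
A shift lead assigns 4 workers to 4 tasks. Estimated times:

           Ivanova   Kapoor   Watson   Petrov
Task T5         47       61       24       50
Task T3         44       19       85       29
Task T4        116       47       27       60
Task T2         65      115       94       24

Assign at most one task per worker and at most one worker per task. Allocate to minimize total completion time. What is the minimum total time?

Min total: 117 min

Optimal: Ivanova→Task T5 (47 min), Kapoor→Task T3 (19 min), Watson→Task T4 (27 min), Petrov→Task T2 (24 min) — total 47+19+27+24 = 117 min.
Min-entry greedy (repeatedly take the single cheapest remaining cell) gives 183 min, worse by 66.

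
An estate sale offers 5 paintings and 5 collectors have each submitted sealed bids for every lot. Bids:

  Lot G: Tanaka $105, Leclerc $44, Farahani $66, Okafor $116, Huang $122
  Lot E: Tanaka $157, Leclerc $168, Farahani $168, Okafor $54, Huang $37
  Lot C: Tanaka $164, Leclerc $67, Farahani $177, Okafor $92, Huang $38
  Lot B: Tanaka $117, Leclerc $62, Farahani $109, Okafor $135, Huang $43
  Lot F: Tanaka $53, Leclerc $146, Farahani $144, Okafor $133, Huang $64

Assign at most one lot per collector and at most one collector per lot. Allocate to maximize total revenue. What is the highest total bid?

Optimal: Tanaka→Lot E ($157), Leclerc→Lot F ($146), Farahani→Lot C ($177), Okafor→Lot B ($135), Huang→Lot G ($122) — total 157+146+177+135+122 = $737.
Row-greedy (each collector in turn takes its best remaining lot) gives $733, worse by 4.
Swapping Okafor↔Farahani (Okafor→Lot C $92, Farahani→Lot B $109) loses 111.

Max total: $737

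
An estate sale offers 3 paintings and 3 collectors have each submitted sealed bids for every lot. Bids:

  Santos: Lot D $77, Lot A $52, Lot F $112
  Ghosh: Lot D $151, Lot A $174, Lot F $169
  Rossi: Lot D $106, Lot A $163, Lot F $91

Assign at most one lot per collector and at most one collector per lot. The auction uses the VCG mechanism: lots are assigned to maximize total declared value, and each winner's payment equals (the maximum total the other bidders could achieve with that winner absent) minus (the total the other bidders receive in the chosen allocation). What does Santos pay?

Santos pays $18.

Efficient allocation: Santos→Lot F ($112), Ghosh→Lot D ($151), Rossi→Lot A ($163); total welfare W = $426.
Santos receives Lot F at value $112, so the others get W − 112 = $314.
Without Santos: best allocation of the remaining 2 bidders over all 3 lots is Ghosh→Lot F ($169), Rossi→Lot A ($163), total $332.
VCG payment = (others' best without Santos) − (others' welfare with Santos) = 332 − 314 = $18.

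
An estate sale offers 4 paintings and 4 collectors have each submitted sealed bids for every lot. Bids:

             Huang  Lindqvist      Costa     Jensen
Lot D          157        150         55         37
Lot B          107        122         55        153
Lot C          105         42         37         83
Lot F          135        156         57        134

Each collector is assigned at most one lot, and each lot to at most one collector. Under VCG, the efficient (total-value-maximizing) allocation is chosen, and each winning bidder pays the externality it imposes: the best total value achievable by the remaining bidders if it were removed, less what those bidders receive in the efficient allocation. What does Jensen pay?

Jensen pays $18.

Efficient allocation: Huang→Lot D ($157), Lindqvist→Lot F ($156), Costa→Lot C ($37), Jensen→Lot B ($153); total welfare W = $503.
Jensen receives Lot B at value $153, so the others get W − 153 = $350.
Without Jensen: best allocation of the remaining 3 bidders over all 4 lots is Huang→Lot D ($157), Lindqvist→Lot F ($156), Costa→Lot B ($55), total $368.
VCG payment = (others' best without Jensen) − (others' welfare with Jensen) = 368 − 350 = $18.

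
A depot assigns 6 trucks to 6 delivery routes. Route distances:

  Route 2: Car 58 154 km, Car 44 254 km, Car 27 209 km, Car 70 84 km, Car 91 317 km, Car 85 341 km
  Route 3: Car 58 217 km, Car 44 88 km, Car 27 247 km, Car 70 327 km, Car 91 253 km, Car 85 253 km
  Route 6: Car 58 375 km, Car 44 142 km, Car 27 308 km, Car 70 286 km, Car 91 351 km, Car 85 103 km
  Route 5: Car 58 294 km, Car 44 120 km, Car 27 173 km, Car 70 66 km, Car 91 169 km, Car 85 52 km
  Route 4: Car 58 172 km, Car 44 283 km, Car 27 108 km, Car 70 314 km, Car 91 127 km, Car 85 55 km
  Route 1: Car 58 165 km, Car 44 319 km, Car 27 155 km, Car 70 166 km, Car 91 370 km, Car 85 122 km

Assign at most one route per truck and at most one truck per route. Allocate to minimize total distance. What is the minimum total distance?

Optimal: Car 58→Route 2 (154 km), Car 44→Route 3 (88 km), Car 27→Route 1 (155 km), Car 70→Route 5 (66 km), Car 91→Route 4 (127 km), Car 85→Route 6 (103 km) — total 154+88+155+66+127+103 = 693 km.
Row-greedy (each truck in turn takes its cheapest remaining route) gives 889 km, worse by 196.
No other one-to-one assignment undercuts 693 km.

Minimum total: 693 km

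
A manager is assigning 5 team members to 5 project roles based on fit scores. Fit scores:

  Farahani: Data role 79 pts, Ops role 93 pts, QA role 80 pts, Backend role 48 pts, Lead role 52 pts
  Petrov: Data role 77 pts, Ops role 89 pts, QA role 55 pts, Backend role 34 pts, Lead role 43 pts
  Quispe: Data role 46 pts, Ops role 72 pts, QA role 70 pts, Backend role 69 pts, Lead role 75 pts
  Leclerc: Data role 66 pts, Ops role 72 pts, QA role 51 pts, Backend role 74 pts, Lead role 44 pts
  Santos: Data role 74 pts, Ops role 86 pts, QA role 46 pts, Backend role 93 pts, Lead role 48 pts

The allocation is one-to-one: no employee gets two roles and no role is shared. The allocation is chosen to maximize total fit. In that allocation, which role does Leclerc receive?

Optimal: Farahani→QA role (80 pts), Petrov→Ops role (89 pts), Quispe→Lead role (75 pts), Leclerc→Data role (66 pts), Santos→Backend role (93 pts) — total 80+89+75+66+93 = 403 pts.
Column-greedy (each role in turn goes to its best remaining employee) gives 375 pts, worse by 28.
No other one-to-one assignment exceeds 403 pts.
Leclerc's own top role is Backend role (74 pts), but forcing Leclerc→Backend role and reassigning the rest optimally gives only 392 pts — worse by 11.

Leclerc receives Data role.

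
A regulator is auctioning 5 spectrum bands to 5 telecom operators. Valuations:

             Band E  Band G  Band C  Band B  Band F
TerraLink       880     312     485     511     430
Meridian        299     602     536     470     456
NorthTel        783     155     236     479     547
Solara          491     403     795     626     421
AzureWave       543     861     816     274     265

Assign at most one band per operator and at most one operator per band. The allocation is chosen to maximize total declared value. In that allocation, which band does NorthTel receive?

Optimal: TerraLink→Band E ($880M), Meridian→Band B ($470M), NorthTel→Band F ($547M), Solara→Band C ($795M), AzureWave→Band G ($861M) — total 880+470+547+795+861 = $3553M.
Row-greedy (each operator in turn takes its best remaining band) gives $3098M, worse by 455.
Checked against all permutations: $3553M is optimal.
NorthTel's own top band is Band E ($783M), but forcing NorthTel→Band E and reassigning the rest optimally gives only $3406M — worse by 147.

NorthTel receives Band F.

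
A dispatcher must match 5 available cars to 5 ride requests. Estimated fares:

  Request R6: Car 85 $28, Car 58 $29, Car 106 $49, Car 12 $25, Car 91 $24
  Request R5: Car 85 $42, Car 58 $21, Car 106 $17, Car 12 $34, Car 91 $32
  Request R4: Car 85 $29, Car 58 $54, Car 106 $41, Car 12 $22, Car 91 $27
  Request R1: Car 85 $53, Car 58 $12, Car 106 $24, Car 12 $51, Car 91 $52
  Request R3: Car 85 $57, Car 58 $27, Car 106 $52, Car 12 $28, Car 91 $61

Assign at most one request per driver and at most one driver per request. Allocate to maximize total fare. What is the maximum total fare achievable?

Optimal: Car 85→Request R5 ($42), Car 58→Request R4 ($54), Car 106→Request R6 ($49), Car 12→Request R1 ($51), Car 91→Request R3 ($61) — total 42+54+49+51+61 = $257.
Max-entry greedy (repeatedly take the single best remaining cell) gives $251, worse by 6.
Every other assignment is strictly worse.

Max total: $257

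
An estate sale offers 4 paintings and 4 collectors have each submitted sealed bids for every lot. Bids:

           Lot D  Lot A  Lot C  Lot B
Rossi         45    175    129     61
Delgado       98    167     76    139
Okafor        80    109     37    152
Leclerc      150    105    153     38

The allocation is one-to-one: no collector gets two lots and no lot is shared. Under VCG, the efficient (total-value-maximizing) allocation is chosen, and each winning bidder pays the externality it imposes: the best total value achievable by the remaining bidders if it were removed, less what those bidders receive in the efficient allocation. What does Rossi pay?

Rossi pays $3.

Efficient allocation: Rossi→Lot C ($129), Delgado→Lot A ($167), Okafor→Lot B ($152), Leclerc→Lot D ($150); total welfare W = $598.
Rossi receives Lot C at value $129, so the others get W − 129 = $469.
Without Rossi: best allocation of the remaining 3 bidders over all 4 lots is Delgado→Lot A ($167), Okafor→Lot B ($152), Leclerc→Lot C ($153), total $472.
VCG payment = (others' best without Rossi) − (others' welfare with Rossi) = 472 − 469 = $3.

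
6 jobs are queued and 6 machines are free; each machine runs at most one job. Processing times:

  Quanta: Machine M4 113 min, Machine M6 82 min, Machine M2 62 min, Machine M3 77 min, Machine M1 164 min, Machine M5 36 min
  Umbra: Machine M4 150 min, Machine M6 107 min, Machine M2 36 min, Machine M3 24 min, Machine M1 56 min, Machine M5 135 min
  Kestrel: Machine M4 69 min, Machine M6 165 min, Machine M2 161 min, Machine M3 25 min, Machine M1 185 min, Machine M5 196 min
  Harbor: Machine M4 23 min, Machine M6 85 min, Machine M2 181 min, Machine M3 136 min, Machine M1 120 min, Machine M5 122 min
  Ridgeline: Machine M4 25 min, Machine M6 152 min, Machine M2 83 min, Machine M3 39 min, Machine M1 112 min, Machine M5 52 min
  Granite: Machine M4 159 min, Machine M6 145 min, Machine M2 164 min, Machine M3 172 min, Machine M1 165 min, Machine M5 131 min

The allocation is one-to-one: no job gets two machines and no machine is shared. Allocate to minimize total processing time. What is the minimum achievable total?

Optimal: Quanta→Machine M2 (62 min), Umbra→Machine M1 (56 min), Kestrel→Machine M3 (25 min), Harbor→Machine M4 (23 min), Ridgeline→Machine M5 (52 min), Granite→Machine M6 (145 min) — total 62+56+25+23+52+145 = 363 min.
Column-greedy (each machine in turn goes to its cheapest remaining job) gives 409 min, worse by 46.
Next-best assignment: Quanta→Machine M5, Umbra→Machine M1, Kestrel→Machine M3, Harbor→Machine M4, Ridgeline→Machine M2, Granite→Machine M6 = 368 min.
Swapping Kestrel↔Granite (Kestrel→Machine M6 165 min, Granite→Machine M3 172 min) adds 167.
No other one-to-one assignment undercuts 363 min.

Min total: 363 min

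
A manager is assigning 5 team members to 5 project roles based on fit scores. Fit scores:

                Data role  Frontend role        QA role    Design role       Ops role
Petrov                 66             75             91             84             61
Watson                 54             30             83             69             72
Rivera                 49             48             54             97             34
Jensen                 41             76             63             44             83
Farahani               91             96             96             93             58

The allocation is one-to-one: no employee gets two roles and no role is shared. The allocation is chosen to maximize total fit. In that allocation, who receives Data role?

Farahani receives Data role.

Optimal: Petrov→Frontend role (75 pts), Watson→QA role (83 pts), Rivera→Design role (97 pts), Jensen→Ops role (83 pts), Farahani→Data role (91 pts) — total 75+83+97+83+91 = 429 pts.
Column-greedy (each role in turn goes to its best remaining employee) gives 427 pts, worse by 2.
Swapping Farahani↔Watson (Farahani→QA role 96 pts, Watson→Data role 54 pts) loses 24.
Farahani's own top role is Frontend role (96 pts), but forcing Farahani→Frontend role and reassigning the rest optimally gives only 425 pts — worse by 4.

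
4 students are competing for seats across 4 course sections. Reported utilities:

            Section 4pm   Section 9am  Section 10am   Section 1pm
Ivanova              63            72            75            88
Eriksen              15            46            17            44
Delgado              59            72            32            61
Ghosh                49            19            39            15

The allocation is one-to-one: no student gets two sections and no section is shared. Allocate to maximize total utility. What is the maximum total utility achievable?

Optimal: Ivanova→Section 10am (75 points), Eriksen→Section 1pm (44 points), Delgado→Section 9am (72 points), Ghosh→Section 4pm (49 points) — total 75+44+72+49 = 240 points.
Max-entry greedy (repeatedly take the single best remaining cell) gives 226 points, worse by 14.
Next-best assignment: Ivanova→Section 1pm, Eriksen→Section 9am, Delgado→Section 4pm, Ghosh→Section 10am = 232 points.

Maximum total: 240 points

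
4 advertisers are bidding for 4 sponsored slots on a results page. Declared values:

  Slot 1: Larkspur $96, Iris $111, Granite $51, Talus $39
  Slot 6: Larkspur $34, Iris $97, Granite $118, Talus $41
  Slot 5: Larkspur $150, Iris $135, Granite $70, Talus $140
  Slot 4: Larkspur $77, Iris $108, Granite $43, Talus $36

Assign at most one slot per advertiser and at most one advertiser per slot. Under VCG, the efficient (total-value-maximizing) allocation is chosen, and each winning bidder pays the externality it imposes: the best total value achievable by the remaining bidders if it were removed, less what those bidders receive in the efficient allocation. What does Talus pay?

Efficient allocation: Larkspur→Slot 1 ($96), Iris→Slot 4 ($108), Granite→Slot 6 ($118), Talus→Slot 5 ($140); total welfare W = $462.
Talus receives Slot 5 at value $140, so the others get W − 140 = $322.
Without Talus: best allocation of the remaining 3 bidders over all 4 slots is Larkspur→Slot 5 ($150), Iris→Slot 1 ($111), Granite→Slot 6 ($118), total $379.
VCG payment = (others' best without Talus) − (others' welfare with Talus) = 379 − 322 = $57.

Talus pays $57.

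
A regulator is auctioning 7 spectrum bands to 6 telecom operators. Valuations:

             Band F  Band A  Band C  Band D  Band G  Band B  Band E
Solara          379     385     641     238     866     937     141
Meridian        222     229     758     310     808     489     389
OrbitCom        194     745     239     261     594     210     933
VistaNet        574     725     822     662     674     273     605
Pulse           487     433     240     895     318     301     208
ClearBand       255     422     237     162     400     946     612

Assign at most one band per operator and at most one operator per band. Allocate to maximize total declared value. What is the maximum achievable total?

Max total: $5123M

Treat this as an assignment problem: match each operator to one band.
Optimal: Solara→Band G ($866M), Meridian→Band C ($758M), OrbitCom→Band E ($933M), VistaNet→Band A ($725M), Pulse→Band D ($895M), ClearBand→Band B ($946M) — total 866+758+933+725+895+946 = $5123M.
Column-greedy (each band in turn goes to its best remaining operator) gives $4784M, worse by 339.
Next-best assignment: Solara→Band G, Meridian→Band C, OrbitCom→Band E, VistaNet→Band F, Pulse→Band D, ClearBand→Band B = $4972M.
Swapping Meridian↔OrbitCom (Meridian→Band E $389M, OrbitCom→Band C $239M) loses 1063.
Every other assignment is strictly worse.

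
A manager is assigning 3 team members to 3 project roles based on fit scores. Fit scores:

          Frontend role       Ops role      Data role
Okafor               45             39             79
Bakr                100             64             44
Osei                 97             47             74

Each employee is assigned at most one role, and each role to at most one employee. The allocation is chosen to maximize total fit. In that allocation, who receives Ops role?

Bakr receives Ops role.

This is a one-to-one assignment (maximum-weight bipartite matching).
Optimal: Okafor→Data role (79 pts), Bakr→Ops role (64 pts), Osei→Frontend role (97 pts) — total 79+64+97 = 240 pts.
Next-best assignment: Okafor→Data role, Bakr→Frontend role, Osei→Ops role = 226 pts.
Swapping Bakr↔Okafor (Bakr→Data role 44 pts, Okafor→Ops role 39 pts) loses 60.
Every other assignment is strictly worse.
Bakr's own top role is Frontend role (100 pts), but forcing Bakr→Frontend role and reassigning the rest optimally gives only 226 pts — worse by 14.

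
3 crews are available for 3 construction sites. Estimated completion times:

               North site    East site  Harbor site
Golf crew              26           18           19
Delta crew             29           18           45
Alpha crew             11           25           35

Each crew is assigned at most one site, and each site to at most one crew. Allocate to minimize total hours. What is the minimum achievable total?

Min total: 48 hours

Optimal: Golf crew→Harbor site (19 hours), Delta crew→East site (18 hours), Alpha crew→North site (11 hours) — total 19+18+11 = 48 hours.
Column-greedy (each site in turn goes to its cheapest remaining crew) gives 74 hours, worse by 26.
Next-best assignment: Golf crew→Harbor site, Delta crew→North site, Alpha crew→East site = 73 hours.
No other one-to-one assignment undercuts 48 hours.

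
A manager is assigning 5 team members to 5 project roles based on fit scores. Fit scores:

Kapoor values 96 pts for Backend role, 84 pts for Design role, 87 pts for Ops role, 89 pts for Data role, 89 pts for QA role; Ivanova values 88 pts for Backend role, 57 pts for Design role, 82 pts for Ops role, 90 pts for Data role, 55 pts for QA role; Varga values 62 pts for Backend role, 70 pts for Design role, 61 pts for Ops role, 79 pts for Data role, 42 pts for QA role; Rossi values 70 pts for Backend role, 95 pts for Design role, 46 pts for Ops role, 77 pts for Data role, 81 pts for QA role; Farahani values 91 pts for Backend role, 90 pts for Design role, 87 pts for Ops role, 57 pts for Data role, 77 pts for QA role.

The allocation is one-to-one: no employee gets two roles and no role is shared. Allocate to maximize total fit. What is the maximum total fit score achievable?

Max total: 438 pts

Optimal: Kapoor→QA role (89 pts), Ivanova→Backend role (88 pts), Varga→Data role (79 pts), Rossi→Design role (95 pts), Farahani→Ops role (87 pts) — total 89+88+79+95+87 = 438 pts.
Max-entry greedy (repeatedly take the single best remaining cell) gives 410 pts, worse by 28.
Next-best assignment: Kapoor→QA role, Ivanova→Ops role, Varga→Data role, Rossi→Design role, Farahani→Backend role = 436 pts.
Swapping Varga↔Rossi (Varga→Design role 70 pts, Rossi→Data role 77 pts) loses 27.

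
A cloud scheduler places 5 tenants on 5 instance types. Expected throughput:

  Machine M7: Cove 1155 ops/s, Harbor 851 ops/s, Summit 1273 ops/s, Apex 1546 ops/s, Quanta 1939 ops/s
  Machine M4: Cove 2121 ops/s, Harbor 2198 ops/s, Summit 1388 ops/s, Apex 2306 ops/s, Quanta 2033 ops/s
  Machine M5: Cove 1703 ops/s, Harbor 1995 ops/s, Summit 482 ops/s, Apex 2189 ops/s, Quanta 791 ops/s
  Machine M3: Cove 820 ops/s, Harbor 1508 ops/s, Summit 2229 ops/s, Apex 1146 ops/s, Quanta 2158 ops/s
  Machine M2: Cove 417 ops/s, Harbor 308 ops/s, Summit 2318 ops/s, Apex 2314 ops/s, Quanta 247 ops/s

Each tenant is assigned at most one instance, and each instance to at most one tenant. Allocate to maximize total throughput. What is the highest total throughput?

Optimal: Cove→Machine M4 (2121 ops/s), Harbor→Machine M5 (1995 ops/s), Summit→Machine M3 (2229 ops/s), Apex→Machine M2 (2314 ops/s), Quanta→Machine M7 (1939 ops/s) — total 2121+1995+2229+2314+1939 = 10598 ops/s.
Row-greedy (each tenant in turn takes its best remaining instance) gives 10138 ops/s, worse by 460.
Next-best assignment: Cove→Machine M5, Harbor→Machine M4, Summit→Machine M3, Apex→Machine M2, Quanta→Machine M7 = 10383 ops/s.
No other one-to-one assignment exceeds 10598 ops/s.

Maximum total: 10598 ops/s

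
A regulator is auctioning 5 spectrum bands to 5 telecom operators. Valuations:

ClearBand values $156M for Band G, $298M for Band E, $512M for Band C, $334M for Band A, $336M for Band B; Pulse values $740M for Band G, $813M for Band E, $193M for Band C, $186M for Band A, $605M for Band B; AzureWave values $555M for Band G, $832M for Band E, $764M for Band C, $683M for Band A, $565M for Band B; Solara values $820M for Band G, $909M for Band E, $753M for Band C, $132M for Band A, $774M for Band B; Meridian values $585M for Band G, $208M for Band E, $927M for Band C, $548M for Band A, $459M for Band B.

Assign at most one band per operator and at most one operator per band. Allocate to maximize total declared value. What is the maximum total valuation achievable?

Max total: $3607M

Optimal: ClearBand→Band A ($334M), Pulse→Band G ($740M), AzureWave→Band E ($832M), Solara→Band B ($774M), Meridian→Band C ($927M) — total 334+740+832+774+927 = $3607M.
Column-greedy (each band in turn goes to its best remaining operator) gives $3518M, worse by 89.
Every other assignment is strictly worse.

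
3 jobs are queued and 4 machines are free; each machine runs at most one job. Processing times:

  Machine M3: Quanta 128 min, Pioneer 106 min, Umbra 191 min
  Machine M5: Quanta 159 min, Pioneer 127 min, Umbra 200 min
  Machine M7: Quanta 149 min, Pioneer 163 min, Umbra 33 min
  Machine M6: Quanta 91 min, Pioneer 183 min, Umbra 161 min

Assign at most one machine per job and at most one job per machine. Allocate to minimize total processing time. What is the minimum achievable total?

Minimum total: 230 min

Optimal: Quanta→Machine M6 (91 min), Pioneer→Machine M3 (106 min), Umbra→Machine M7 (33 min) — total 91+106+33 = 230 min.
No other one-to-one assignment undercuts 230 min.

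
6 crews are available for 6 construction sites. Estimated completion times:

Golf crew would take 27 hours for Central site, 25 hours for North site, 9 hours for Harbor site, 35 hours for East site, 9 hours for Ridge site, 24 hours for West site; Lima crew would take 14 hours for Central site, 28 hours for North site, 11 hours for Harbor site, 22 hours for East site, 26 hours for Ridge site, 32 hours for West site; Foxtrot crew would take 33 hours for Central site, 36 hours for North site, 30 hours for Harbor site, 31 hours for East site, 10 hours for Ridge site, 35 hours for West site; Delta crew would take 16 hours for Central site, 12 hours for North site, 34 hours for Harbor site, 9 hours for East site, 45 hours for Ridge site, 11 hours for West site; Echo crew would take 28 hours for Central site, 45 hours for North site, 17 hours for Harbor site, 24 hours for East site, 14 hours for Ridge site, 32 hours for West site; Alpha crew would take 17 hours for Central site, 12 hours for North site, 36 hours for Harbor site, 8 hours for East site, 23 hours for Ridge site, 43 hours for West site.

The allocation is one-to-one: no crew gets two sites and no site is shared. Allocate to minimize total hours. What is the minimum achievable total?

Minimum total: 80 hours

Optimal: Golf crew→Harbor site (9 hours), Lima crew→Central site (14 hours), Foxtrot crew→Ridge site (10 hours), Delta crew→West site (11 hours), Echo crew→East site (24 hours), Alpha crew→North site (12 hours) — total 9+14+10+11+24+12 = 80 hours.
Column-greedy (each site in turn goes to its cheapest remaining crew) gives 85 hours, worse by 5.
Swapping Lima crew↔Alpha crew (Lima crew→North site 28 hours, Alpha crew→Central site 17 hours) adds 19.
No other one-to-one assignment undercuts 80 hours.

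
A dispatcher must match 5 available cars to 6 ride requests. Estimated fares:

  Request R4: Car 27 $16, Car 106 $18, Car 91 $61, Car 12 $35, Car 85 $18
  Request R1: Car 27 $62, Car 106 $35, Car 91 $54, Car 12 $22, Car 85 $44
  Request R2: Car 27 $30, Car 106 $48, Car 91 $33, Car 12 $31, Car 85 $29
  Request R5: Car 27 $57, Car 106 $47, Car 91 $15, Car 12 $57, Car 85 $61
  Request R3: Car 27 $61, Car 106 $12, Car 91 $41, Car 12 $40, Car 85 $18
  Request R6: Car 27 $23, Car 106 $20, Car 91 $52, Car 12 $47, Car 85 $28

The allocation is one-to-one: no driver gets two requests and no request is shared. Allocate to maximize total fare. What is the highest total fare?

Optimal: Car 27→Request R1 ($62), Car 106→Request R2 ($48), Car 91→Request R4 ($61), Car 12→Request R6 ($47), Car 85→Request R5 ($61) — total 62+48+61+47+61 = $279.
Column-greedy (each request in turn goes to its best remaining driver) gives $272, worse by 7.
Swapping Car 85↔Car 12 (Car 85→Request R6 $28, Car 12→Request R5 $57) loses 23.
No other one-to-one assignment exceeds $279.

Maximum total: $279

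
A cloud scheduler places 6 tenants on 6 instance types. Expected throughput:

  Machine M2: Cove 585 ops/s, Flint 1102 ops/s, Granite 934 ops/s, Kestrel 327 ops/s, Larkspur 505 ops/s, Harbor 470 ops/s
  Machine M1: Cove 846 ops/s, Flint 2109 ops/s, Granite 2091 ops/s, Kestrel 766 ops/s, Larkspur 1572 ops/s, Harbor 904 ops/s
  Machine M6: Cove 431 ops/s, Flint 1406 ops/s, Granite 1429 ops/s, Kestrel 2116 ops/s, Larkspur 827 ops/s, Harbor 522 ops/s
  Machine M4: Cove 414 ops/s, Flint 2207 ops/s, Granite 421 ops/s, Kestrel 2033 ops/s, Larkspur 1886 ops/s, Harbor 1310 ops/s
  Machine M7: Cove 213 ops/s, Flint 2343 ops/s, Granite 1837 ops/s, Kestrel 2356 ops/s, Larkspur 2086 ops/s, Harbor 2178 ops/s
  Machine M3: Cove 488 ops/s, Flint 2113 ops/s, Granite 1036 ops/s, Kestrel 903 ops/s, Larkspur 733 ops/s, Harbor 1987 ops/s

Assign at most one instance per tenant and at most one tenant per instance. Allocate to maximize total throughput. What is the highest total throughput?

This is a one-to-one assignment (maximum-weight bipartite matching).
Optimal: Cove→Machine M2 (585 ops/s), Flint→Machine M4 (2207 ops/s), Granite→Machine M1 (2091 ops/s), Kestrel→Machine M6 (2116 ops/s), Larkspur→Machine M7 (2086 ops/s), Harbor→Machine M3 (1987 ops/s) — total 585+2207+2091+2116+2086+1987 = 11072 ops/s.
Next-best assignment: Cove→Machine M2, Flint→Machine M7, Granite→Machine M1, Kestrel→Machine M6, Larkspur→Machine M4, Harbor→Machine M3 = 11008 ops/s.
Swapping Kestrel↔Larkspur (Kestrel→Machine M7 2356 ops/s, Larkspur→Machine M6 827 ops/s) loses 1019.
Every other assignment is strictly worse.

Maximum total: 11072 ops/s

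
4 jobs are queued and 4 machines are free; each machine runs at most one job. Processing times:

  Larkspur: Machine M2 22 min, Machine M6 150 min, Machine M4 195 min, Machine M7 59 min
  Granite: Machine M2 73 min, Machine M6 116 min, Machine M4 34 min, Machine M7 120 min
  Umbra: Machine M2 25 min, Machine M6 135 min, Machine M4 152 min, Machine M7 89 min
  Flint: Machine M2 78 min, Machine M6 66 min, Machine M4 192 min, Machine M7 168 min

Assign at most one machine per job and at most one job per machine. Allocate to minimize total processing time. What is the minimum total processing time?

Minimum total: 184 min

Optimal: Larkspur→Machine M7 (59 min), Granite→Machine M4 (34 min), Umbra→Machine M2 (25 min), Flint→Machine M6 (66 min) — total 59+34+25+66 = 184 min.
Min-entry greedy (repeatedly take the single cheapest remaining cell) gives 211 min, worse by 27.
Next-best assignment: Larkspur→Machine M2, Granite→Machine M4, Umbra→Machine M7, Flint→Machine M6 = 211 min.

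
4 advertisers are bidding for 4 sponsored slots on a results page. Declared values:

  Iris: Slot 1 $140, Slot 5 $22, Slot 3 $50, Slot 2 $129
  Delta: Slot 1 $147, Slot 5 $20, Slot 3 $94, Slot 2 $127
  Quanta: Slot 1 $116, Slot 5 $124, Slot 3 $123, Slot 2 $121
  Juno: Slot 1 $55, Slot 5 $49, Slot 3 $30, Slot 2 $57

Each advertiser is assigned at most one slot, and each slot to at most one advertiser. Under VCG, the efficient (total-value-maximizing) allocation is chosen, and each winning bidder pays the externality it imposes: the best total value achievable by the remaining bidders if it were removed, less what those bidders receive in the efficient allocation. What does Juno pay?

Juno pays $1.

Efficient allocation: Iris→Slot 2 ($129), Delta→Slot 1 ($147), Quanta→Slot 3 ($123), Juno→Slot 5 ($49); total welfare W = $448.
Juno receives Slot 5 at value $49, so the others get W − 49 = $399.
Without Juno: best allocation of the remaining 3 bidders over all 4 slots is Iris→Slot 2 ($129), Delta→Slot 1 ($147), Quanta→Slot 5 ($124), total $400.
VCG payment = (others' best without Juno) − (others' welfare with Juno) = 400 − 399 = $1.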